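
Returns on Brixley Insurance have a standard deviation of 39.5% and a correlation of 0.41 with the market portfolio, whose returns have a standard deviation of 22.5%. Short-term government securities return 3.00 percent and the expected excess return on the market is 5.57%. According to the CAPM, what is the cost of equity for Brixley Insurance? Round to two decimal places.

7.01%

β = ρ × σ_i / σ_m = 0.41 × 39.5% / 22.5% = 0.7198
E(R) = 3.00% + 0.7198 × 5.57% = 7.01%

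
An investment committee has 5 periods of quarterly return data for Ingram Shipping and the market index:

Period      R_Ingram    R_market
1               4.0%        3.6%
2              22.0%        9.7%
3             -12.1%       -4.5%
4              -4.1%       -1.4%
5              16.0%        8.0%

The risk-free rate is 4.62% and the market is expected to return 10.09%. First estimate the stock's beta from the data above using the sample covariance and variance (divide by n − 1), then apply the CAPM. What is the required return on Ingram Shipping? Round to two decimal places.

17.24%

Mean R_i = (4.0 + 22.0 − 12.1 − 4.1 + 16.0) / 5 = 5.1600%
Mean R_m = (3.6 + 9.7 − 4.5 − 1.4 + 8.0) / 5 = 3.0800%
Σ(R_i − R̄_i)(R_m − R̄_m) = 336.5260  ⇒  Cov = 336.5260 / 4 = 84.1315
Σ(R_m − R̄_m)² = 145.8280  ⇒  Var(R_m) = 145.8280 / 4 = 36.4570
β = Cov / Var(R_m) = 84.1315 / 36.4570 = 2.3077
MRP = 10.09% − 4.62% = 5.47%
E(R) = R_f + β × MRP = 4.62% + 2.3077 × 5.47% = 17.24%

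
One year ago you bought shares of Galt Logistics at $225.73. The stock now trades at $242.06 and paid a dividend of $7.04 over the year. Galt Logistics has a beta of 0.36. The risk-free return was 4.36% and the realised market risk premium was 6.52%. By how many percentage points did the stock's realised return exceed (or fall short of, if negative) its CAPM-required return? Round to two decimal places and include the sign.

Realised HPR = (P1 + D1 − P0) / P0 = (242.06 + 7.04 − 225.73) / 225.73 = 23.37 / 225.73 = 10.3531%
CAPM required = R_f + β·MRP = 4.36% + 0.36 × 6.52% = 6.7072%
α = realised − required = 10.3531% − 6.7072% = +3.65%

+3.65%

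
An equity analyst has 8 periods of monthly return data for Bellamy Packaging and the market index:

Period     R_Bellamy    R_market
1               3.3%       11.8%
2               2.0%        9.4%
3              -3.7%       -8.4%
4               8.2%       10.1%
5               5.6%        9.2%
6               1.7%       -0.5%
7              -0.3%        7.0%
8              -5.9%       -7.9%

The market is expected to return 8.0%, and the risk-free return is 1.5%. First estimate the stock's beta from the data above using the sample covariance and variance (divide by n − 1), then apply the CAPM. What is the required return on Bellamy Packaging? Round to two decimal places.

Mean R_i = (3.3 + 2.0 − 3.7 + 8.2 + 5.6 + 1.7 − 0.3 − 5.9) / 8 = 1.3625%
Mean R_m = (11.8 + 9.4 − 8.4 + 10.1 + 9.2 − 0.5 + 7.0 − 7.9) / 8 = 3.8375%
Σ(R_i − R̄_i)(R_m − R̄_m) = 224.9913  ⇒  Cov = 224.9913 / 7 = 32.1416
Σ(R_m − R̄_m)² = 478.6588  ⇒  Var(R_m) = 478.6588 / 7 = 68.3798
β = Cov / Var(R_m) = 32.1416 / 68.3798 = 0.4700
MRP = 8.0% − 1.5% = 6.50%
E(R) = R_f + β × MRP = 1.5% + 0.4700 × 6.5% = 4.56%

4.56%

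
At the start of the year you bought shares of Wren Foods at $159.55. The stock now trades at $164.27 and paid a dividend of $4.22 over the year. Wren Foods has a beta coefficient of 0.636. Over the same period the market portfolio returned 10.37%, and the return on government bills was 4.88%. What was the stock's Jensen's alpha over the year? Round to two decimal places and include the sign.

-2.77%

Realised HPR = (P1 + D1 − P0) / P0 = (164.27 + 4.22 − 159.55) / 159.55 = 8.94 / 159.55 = 5.6033%
MRP = 10.37% − 4.88% = 5.49%
CAPM required = R_f + β·MRP = 4.88% + 0.636 × 5.49% = 8.37164%
α = realised − required = 5.6033% − 8.37164% = -2.77%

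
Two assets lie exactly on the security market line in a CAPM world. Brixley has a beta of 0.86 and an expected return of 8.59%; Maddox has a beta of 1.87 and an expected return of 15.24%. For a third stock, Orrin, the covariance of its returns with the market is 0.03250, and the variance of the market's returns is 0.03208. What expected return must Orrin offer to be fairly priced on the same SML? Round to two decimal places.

9.60%

MRP = (15.24% − 8.59%) / (1.87 − 0.86) = 6.5842%
R_f = 8.59% − 0.86 × 6.5842% = 2.9276%
β_Orrin = Cov / Var(R_m) = 0.03250 / 0.03208 = 1.0131
E(R_Orrin) = R_f + β × MRP = 2.9276% + 1.0131 × 6.5842% = 9.60%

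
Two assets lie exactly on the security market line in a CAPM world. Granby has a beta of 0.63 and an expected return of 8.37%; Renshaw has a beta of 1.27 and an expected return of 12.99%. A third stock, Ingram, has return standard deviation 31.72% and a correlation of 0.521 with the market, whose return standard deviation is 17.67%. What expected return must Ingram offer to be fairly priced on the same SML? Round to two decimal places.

10.57%

MRP = (12.99% − 8.37%) / (1.27 − 0.63) = 7.2188%
R_f = 8.37% − 0.63 × 7.2188% = 3.8222%
β_Ingram = ρ·σ_i/σ_m = 0.521 × 31.72 / 17.67 = 0.9353
E(R_Ingram) = R_f + β × MRP = 3.8222% + 0.9353 × 7.2188% = 10.57%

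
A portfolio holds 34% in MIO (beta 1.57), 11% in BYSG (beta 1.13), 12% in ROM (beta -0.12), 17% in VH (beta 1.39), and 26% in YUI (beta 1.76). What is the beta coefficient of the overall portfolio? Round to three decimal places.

β_P = Σ w_i β_i = 0.34×1.57 + 0.11×1.13 + 0.12×-0.12 + 0.17×1.39 + 0.26×1.76 = 1.3376

1.338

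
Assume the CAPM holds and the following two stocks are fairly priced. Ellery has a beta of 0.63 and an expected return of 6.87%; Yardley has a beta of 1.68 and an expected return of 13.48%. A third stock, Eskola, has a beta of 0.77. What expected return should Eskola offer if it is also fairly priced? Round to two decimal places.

7.75%

MRP (SML slope) = (13.48% − 6.87%) / (1.68 − 0.63) = 6.61% / 1.05 = 6.2952%
R_f (intercept) = 6.87% − 0.63 × 6.2952% = 2.9040%
E(R_Eskola) = R_f + β × MRP = 2.9040% + 0.77 × 6.2952% = 7.75%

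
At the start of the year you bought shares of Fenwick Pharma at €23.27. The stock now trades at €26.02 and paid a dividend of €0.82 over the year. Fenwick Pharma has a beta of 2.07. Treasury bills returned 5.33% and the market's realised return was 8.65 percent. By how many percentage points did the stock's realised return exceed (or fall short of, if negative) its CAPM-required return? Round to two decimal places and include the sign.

Realised HPR = (P1 + D1 − P0) / P0 = (26.02 + 0.82 − 23.27) / 23.27 = 3.57 / 23.27 = 15.3416%
MRP = 8.65% − 5.33% = 3.32%
CAPM required = R_f + β·MRP = 5.33% + 2.07 × 3.32% = 12.2024%
α = realised − required = 15.3416% − 12.2024% = +3.14%

+3.14%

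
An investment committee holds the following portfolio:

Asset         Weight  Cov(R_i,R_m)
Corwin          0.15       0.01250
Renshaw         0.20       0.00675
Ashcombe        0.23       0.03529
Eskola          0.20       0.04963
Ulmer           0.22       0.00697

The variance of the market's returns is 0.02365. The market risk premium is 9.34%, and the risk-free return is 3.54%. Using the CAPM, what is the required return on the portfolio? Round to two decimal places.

β_Corwin = 0.01250 / 0.02365 = 0.5285
β_Renshaw = 0.00675 / 0.02365 = 0.2854
β_Ashcombe = 0.03529 / 0.02365 = 1.4922
β_Eskola = 0.04963 / 0.02365 = 2.0985
β_Ulmer = 0.00697 / 0.02365 = 0.2947
β_P = Σ w_i β_i = 0.15×0.5285 + 0.20×0.2854 + 0.23×1.4922 + 0.20×2.0985 + 0.22×0.2947 = 0.9641
E(R_P) = R_f + β_P × MRP = 3.54% + 0.9641 × 9.34% = 12.54%

12.54%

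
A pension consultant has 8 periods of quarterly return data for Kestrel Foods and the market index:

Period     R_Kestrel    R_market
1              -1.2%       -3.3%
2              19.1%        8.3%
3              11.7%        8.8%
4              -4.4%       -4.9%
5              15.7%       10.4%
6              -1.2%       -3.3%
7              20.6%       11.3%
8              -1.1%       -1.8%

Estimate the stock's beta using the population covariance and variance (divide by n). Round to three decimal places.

1.430

Mean R_i = (-1.2 + 19.1 + 11.7 − 4.4 + 15.7 − 1.2 + 20.6 − 1.1) / 8 = 7.4000%
Mean R_m = (-3.3 + 8.3 + 8.8 − 4.9 + 10.4 − 3.3 + 11.3 − 1.8) / 8 = 3.1875%
Σ(R_i − R̄_i)(R_m − R̄_m) = 500.3100  ⇒  Cov = 500.3100 / 8 = 62.5388
Σ(R_m − R̄_m)² = 349.9288  ⇒  Var(R_m) = 349.9288 / 8 = 43.7411
β = Cov / Var(R_m) = 62.5388 / 43.7411 = 1.4297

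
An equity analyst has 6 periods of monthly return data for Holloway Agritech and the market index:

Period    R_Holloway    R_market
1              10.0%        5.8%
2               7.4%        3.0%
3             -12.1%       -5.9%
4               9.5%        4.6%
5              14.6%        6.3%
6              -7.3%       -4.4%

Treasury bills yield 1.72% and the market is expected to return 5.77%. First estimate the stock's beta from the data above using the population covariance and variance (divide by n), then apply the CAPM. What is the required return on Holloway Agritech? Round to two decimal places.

Mean R_i = (10.0 + 7.4 − 12.1 + 9.5 + 14.6 − 7.3) / 6 = 3.6833%
Mean R_m = (5.8 + 3.0 − 5.9 + 4.6 + 6.3 − 4.4) / 6 = 1.5667%
Σ(R_i − R̄_i)(R_m − R̄_m) = 284.7667  ⇒  Cov = 284.7667 / 6 = 47.4611
Σ(R_m − R̄_m)² = 142.9333  ⇒  Var(R_m) = 142.9333 / 6 = 23.8222
β = Cov / Var(R_m) = 47.4611 / 23.8222 = 1.9923
MRP = 5.77% − 1.72% = 4.05%
E(R) = R_f + β × MRP = 1.72% + 1.9923 × 4.05% = 9.79%

9.79%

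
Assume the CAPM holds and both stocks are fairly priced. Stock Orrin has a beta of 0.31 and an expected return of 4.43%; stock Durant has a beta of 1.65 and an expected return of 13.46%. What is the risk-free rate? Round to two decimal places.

Both satisfy E(R) = R_f + β·MRP, so the slope of the SML is
MRP = (13.46% − 4.43%) / (1.65 − 0.31) = 9.03% / 1.34 = 6.7388%
R_f = E(R_Orrin) − β_Orrin·MRP = 4.43% − 0.31 × 6.7388% = 2.3410%

2.34%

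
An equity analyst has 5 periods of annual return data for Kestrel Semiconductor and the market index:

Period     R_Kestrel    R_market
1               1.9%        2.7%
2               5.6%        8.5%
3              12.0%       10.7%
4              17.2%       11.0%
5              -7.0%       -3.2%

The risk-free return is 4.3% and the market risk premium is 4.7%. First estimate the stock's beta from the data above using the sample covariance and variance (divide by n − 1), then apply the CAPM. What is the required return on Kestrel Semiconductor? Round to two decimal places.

Mean R_i = (1.9 + 5.6 + 12.0 + 17.2 − 7.0) / 5 = 5.9400%
Mean R_m = (2.7 + 8.5 + 10.7 + 11.0 − 3.2) / 5 = 5.9400%
Σ(R_i − R̄_i)(R_m − R̄_m) = 216.3120  ⇒  Cov = 216.3120 / 4 = 54.0780
Σ(R_m − R̄_m)² = 148.8520  ⇒  Var(R_m) = 148.8520 / 4 = 37.2130
β = Cov / Var(R_m) = 54.0780 / 37.2130 = 1.4532
E(R) = R_f + β × MRP = 4.3% + 1.4532 × 4.7% = 11.13%

11.13%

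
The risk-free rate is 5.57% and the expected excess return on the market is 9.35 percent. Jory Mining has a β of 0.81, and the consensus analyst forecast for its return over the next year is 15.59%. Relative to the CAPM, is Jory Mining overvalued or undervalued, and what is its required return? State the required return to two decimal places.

Undervalued; required return 13.14%

Required return = R_f + β·MRP = 5.57% + 0.81 × 9.35% = 13.14%
Forecast 15.59% > required 13.14% → the stock plots above the SML → undervalued.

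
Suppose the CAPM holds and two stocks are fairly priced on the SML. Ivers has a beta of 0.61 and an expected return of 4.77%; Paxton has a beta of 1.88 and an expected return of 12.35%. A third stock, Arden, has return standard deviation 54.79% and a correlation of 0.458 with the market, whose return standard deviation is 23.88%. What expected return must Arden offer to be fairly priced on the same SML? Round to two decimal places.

MRP = (12.35% − 4.77%) / (1.88 − 0.61) = 5.9685%
R_f = 4.77% − 0.61 × 5.9685% = 1.1292%
β_Arden = ρ·σ_i/σ_m = 0.458 × 54.79 / 23.88 = 1.0508
E(R_Arden) = R_f + β × MRP = 1.1292% + 1.0508 × 5.9685% = 7.40%

7.40%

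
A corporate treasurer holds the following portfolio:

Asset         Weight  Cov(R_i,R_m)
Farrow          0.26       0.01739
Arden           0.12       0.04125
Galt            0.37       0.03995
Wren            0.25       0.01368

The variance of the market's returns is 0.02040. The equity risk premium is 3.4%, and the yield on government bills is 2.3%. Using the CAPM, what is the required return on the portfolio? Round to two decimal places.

6.91%

β_Farrow = 0.01739 / 0.02040 = 0.8525
β_Arden = 0.04125 / 0.02040 = 2.0221
β_Galt = 0.03995 / 0.02040 = 1.9583
β_Wren = 0.01368 / 0.02040 = 0.6706
β_P = Σ w_i β_i = 0.26×0.8525 + 0.12×2.0221 + 0.37×1.9583 + 0.25×0.6706 = 1.3565
E(R_P) = R_f + β_P × MRP = 2.3% + 1.3565 × 3.4% = 6.91%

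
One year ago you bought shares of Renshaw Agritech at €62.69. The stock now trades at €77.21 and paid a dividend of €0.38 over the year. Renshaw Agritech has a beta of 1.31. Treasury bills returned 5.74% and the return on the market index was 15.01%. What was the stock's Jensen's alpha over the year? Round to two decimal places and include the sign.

+5.88%

Realised HPR = (P1 + D1 − P0) / P0 = (77.21 + 0.38 − 62.69) / 62.69 = 14.90 / 62.69 = 23.7677%
MRP = 15.01% − 5.74% = 9.27%
CAPM required = R_f + β·MRP = 5.74% + 1.31 × 9.27% = 17.8837%
α = realised − required = 23.7677% − 17.8837% = +5.88%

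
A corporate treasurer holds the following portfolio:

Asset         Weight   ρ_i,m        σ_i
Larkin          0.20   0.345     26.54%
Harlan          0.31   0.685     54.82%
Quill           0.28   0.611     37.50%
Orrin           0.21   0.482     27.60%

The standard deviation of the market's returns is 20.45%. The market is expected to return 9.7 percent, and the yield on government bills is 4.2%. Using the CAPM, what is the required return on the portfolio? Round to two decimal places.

10.30%

β_Larkin = 0.345 × 26.54% / 20.45% = 0.4477
β_Harlan = 0.685 × 54.82% / 20.45% = 1.8363
β_Quill = 0.611 × 37.50% / 20.45% = 1.1204
β_Orrin = 0.482 × 27.60% / 20.45% = 0.6505
β_P = Σ w_i β_i = 0.20×0.4477 + 0.31×1.8363 + 0.28×1.1204 + 0.21×0.6505 = 1.1091
MRP = 9.7% − 4.2% = 5.50%
E(R_P) = R_f + β_P × MRP = 4.2% + 1.1091 × 5.5% = 10.30%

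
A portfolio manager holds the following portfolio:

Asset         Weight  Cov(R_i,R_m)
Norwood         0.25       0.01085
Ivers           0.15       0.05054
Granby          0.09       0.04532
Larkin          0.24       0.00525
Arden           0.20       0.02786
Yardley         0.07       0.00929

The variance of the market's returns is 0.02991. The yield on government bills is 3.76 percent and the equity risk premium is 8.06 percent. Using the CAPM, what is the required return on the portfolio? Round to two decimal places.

β_Norwood = 0.01085 / 0.02991 = 0.3628
β_Ivers = 0.05054 / 0.02991 = 1.6897
β_Granby = 0.04532 / 0.02991 = 1.5152
β_Larkin = 0.00525 / 0.02991 = 0.1755
β_Arden = 0.02786 / 0.02991 = 0.9315
β_Yardley = 0.00929 / 0.02991 = 0.3106
β_P = Σ w_i β_i = 0.25×0.3628 + 0.15×1.6897 + 0.09×1.5152 + 0.24×0.1755 + 0.20×0.9315 + 0.07×0.3106 = 0.7307
E(R_P) = R_f + β_P × MRP = 3.76% + 0.7307 × 8.06% = 9.65%

9.65%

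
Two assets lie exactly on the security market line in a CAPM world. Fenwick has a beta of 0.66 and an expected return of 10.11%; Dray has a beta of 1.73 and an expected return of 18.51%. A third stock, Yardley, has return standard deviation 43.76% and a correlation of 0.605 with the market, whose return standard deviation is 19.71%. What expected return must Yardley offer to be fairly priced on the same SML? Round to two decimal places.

15.47%

MRP = (18.51% − 10.11%) / (1.73 − 0.66) = 7.8505%
R_f = 10.11% − 0.66 × 7.8505% = 4.9287%
β_Yardley = ρ·σ_i/σ_m = 0.605 × 43.76 / 19.71 = 1.3432
E(R_Yardley) = R_f + β × MRP = 4.9287% + 1.3432 × 7.8505% = 15.47%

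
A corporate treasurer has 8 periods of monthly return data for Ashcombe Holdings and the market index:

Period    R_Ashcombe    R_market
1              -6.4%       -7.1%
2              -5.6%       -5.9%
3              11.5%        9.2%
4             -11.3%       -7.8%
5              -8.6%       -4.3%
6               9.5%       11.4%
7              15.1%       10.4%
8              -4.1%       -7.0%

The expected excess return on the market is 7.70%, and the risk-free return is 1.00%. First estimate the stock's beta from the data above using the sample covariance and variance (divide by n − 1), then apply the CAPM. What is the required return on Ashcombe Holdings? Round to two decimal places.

9.67%

Mean R_i = (-6.4 − 5.6 + 11.5 − 11.3 − 8.6 + 9.5 + 15.1 − 4.1) / 8 = 0.0125%
Mean R_m = (-7.1 − 5.9 + 9.2 − 7.8 − 4.3 + 11.4 + 10.4 − 7.0) / 8 = -0.1375%
Σ(R_i − R̄_i)(R_m − R̄_m) = 603.4538  ⇒  Cov = 603.4538 / 7 = 86.2077
Σ(R_m − R̄_m)² = 536.1588  ⇒  Var(R_m) = 536.1588 / 7 = 76.5941
β = Cov / Var(R_m) = 86.2077 / 76.5941 = 1.1255
E(R) = R_f + β × MRP = 1.00% + 1.1255 × 7.70% = 9.67%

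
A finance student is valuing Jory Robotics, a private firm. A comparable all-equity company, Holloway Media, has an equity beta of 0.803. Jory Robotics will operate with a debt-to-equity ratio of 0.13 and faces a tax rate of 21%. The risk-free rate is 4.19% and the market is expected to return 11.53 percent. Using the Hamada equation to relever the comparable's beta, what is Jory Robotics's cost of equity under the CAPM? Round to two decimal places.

10.69%

β_L = β_U × [1 + (1 − t)(D/E)] = 0.803 × [1 + (1 − 0.21) × 0.13]
    = 0.803 × [1 + 0.79 × 0.13] = 0.803 × 1.1027 = 0.8855
MRP = 11.53% − 4.19% = 7.34%
E(R) = R_f + β_L × MRP = 4.19% + 0.8855 × 7.34% = 10.69%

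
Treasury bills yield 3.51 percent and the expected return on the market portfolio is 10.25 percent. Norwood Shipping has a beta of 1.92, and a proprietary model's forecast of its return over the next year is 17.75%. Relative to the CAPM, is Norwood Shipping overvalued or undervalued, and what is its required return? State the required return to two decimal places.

MRP = 10.25% − 3.51% = 6.74%
Required return = R_f + β·MRP = 3.51% + 1.92 × 6.74% = 16.45%
Forecast 17.75% > required 16.45% → the stock plots above the SML → undervalued.

Undervalued; required return 16.45%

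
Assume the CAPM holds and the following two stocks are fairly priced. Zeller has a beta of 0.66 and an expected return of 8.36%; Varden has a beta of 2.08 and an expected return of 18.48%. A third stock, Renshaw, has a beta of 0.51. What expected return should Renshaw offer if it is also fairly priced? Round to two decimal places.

7.29%

MRP (SML slope) = (18.48% − 8.36%) / (2.08 − 0.66) = 10.12% / 1.42 = 7.1268%
R_f (intercept) = 8.36% − 0.66 × 7.1268% = 3.6563%
E(R_Renshaw) = R_f + β × MRP = 3.6563% + 0.51 × 7.1268% = 7.29%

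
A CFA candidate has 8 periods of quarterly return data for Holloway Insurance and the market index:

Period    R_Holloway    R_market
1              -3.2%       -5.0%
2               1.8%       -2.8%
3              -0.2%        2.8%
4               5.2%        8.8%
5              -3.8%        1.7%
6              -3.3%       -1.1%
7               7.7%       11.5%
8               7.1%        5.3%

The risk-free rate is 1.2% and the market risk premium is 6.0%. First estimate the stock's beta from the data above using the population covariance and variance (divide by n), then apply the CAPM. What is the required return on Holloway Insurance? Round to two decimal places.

5.16%

Mean R_i = (-3.2 + 1.8 − 0.2 + 5.2 − 3.8 − 3.3 + 7.7 + 7.1) / 8 = 1.4125%
Mean R_m = (-5.0 − 2.8 + 2.8 + 8.8 + 1.7 − 1.1 + 11.5 + 5.3) / 8 = 2.6500%
Σ(R_i − R̄_i)(R_m − R̄_m) = 149.5650  ⇒  Cov = 149.5650 / 8 = 18.6956
Σ(R_m − R̄_m)² = 226.3800  ⇒  Var(R_m) = 226.3800 / 8 = 28.2975
β = Cov / Var(R_m) = 18.6956 / 28.2975 = 0.6607
E(R) = R_f + β × MRP = 1.2% + 0.6607 × 6.0% = 5.16%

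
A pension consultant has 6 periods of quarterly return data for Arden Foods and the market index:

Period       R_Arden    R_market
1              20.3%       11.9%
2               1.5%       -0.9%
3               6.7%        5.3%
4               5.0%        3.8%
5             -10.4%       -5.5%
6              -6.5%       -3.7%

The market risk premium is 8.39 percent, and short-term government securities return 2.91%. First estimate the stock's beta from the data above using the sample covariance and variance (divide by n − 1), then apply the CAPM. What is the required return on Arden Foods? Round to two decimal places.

Mean R_i = (20.3 + 1.5 + 6.7 + 5.0 − 10.4 − 6.5) / 6 = 2.7667%
Mean R_m = (11.9 − 0.9 + 5.3 + 3.8 − 5.5 − 3.7) / 6 = 1.8167%
Σ(R_i − R̄_i)(R_m − R̄_m) = 345.8233  ⇒  Cov = 345.8233 / 5 = 69.1647
Σ(R_m − R̄_m)² = 209.0883  ⇒  Var(R_m) = 209.0883 / 5 = 41.8177
β = Cov / Var(R_m) = 69.1647 / 41.8177 = 1.6540
E(R) = R_f + β × MRP = 2.91% + 1.6540 × 8.39% = 16.79%

16.79%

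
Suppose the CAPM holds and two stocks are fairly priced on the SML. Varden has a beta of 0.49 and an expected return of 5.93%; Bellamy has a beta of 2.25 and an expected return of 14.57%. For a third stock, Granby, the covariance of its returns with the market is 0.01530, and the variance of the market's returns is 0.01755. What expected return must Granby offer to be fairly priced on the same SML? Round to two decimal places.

7.80%

MRP = (14.57% − 5.93%) / (2.25 − 0.49) = 4.9091%
R_f = 5.93% − 0.49 × 4.9091% = 3.5245%
β_Granby = Cov / Var(R_m) = 0.01530 / 0.01755 = 0.8718
E(R_Granby) = R_f + β × MRP = 3.5245% + 0.8718 × 4.9091% = 7.80%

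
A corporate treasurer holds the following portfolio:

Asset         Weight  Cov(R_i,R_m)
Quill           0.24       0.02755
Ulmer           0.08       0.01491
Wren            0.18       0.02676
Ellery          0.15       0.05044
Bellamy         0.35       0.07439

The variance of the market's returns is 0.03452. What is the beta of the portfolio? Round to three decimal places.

1.339

β_Quill = 0.02755 / 0.03452 = 0.7981
β_Ulmer = 0.01491 / 0.03452 = 0.4319
β_Wren = 0.02676 / 0.03452 = 0.7752
β_Ellery = 0.05044 / 0.03452 = 1.4612
β_Bellamy = 0.07439 / 0.03452 = 2.1550
β_P = Σ w_i β_i = 0.24×0.7981 + 0.08×0.4319 + 0.18×0.7752 + 0.15×1.4612 + 0.35×2.1550 = 1.3391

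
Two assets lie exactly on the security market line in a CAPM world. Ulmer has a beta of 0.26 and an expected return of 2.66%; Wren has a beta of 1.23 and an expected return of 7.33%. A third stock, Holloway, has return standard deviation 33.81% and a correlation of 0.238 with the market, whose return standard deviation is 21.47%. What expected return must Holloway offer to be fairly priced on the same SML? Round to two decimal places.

3.21%

MRP = (7.33% − 2.66%) / (1.23 − 0.26) = 4.8144%
R_f = 2.66% − 0.26 × 4.8144% = 1.4083%
β_Holloway = ρ·σ_i/σ_m = 0.238 × 33.81 / 21.47 = 0.3748
E(R_Holloway) = R_f + β × MRP = 1.4083% + 0.3748 × 4.8144% = 3.21%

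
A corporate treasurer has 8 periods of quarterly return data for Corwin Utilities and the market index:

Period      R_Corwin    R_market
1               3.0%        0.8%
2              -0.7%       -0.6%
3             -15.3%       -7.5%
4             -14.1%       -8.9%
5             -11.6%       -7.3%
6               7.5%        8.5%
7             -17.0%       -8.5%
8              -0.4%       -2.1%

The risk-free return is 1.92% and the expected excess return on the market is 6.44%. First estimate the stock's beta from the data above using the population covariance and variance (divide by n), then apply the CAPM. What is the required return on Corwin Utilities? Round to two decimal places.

Mean R_i = (3.0 − 0.7 − 15.3 − 14.1 − 11.6 + 7.5 − 17.0 − 0.4) / 8 = -6.0750%
Mean R_m = (0.8 − 0.6 − 7.5 − 8.9 − 7.3 + 8.5 − 8.5 − 2.1) / 8 = -3.2000%
Σ(R_i − R̄_i)(R_m − R̄_m) = 381.3100  ⇒  Cov = 381.3100 / 8 = 47.6638
Σ(R_m − R̄_m)² = 256.7400  ⇒  Var(R_m) = 256.7400 / 8 = 32.0925
β = Cov / Var(R_m) = 47.6638 / 32.0925 = 1.4852
E(R) = R_f + β × MRP = 1.92% + 1.4852 × 6.44% = 11.48%

11.48%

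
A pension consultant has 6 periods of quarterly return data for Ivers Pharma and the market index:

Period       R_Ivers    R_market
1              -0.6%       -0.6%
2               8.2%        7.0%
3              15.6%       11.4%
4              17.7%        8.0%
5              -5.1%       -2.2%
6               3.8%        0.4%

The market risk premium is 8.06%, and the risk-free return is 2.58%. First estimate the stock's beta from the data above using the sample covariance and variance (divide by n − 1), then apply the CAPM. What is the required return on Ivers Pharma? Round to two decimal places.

14.83%

Mean R_i = (-0.6 + 8.2 + 15.6 + 17.7 − 5.1 + 3.8) / 6 = 6.6000%
Mean R_m = (-0.6 + 7.0 + 11.4 + 8.0 − 2.2 + 0.4) / 6 = 4.0000%
Σ(R_i − R̄_i)(R_m − R̄_m) = 231.5400  ⇒  Cov = 231.5400 / 5 = 46.3080
Σ(R_m − R̄_m)² = 152.3200  ⇒  Var(R_m) = 152.3200 / 5 = 30.4640
β = Cov / Var(R_m) = 46.3080 / 30.4640 = 1.5201
E(R) = R_f + β × MRP = 2.58% + 1.5201 × 8.06% = 14.83%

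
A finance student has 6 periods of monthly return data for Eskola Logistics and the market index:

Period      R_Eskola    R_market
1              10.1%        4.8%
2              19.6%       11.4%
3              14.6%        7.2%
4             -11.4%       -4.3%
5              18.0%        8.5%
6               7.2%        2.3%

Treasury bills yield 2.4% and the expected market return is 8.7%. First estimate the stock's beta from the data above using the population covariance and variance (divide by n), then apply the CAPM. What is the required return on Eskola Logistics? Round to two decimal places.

15.10%

Mean R_i = (10.1 + 19.6 + 14.6 − 11.4 + 18.0 + 7.2) / 6 = 9.6833%
Mean R_m = (4.8 + 11.4 + 7.2 − 4.3 + 8.5 + 2.3) / 6 = 4.9833%
Σ(R_i − R̄_i)(R_m − R̄_m) = 306.0883  ⇒  Cov = 306.0883 / 6 = 51.0147
Σ(R_m − R̄_m)² = 151.8683  ⇒  Var(R_m) = 151.8683 / 6 = 25.3114
β = Cov / Var(R_m) = 51.0147 / 25.3114 = 2.0155
MRP = 8.7% − 2.4% = 6.30%
E(R) = R_f + β × MRP = 2.4% + 2.0155 × 6.3% = 15.10%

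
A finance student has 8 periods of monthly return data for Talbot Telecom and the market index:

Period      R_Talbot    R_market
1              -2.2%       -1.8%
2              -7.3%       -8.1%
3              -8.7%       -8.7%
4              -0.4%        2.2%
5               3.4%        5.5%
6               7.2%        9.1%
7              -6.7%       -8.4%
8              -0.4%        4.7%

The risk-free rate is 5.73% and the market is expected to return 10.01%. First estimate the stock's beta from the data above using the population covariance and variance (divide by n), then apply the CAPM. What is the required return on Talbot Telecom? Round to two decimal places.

8.97%

Mean R_i = (-2.2 − 7.3 − 8.7 − 0.4 + 3.4 + 7.2 − 6.7 − 0.4) / 8 = -1.8875%
Mean R_m = (-1.8 − 8.1 − 8.7 + 2.2 + 5.5 + 9.1 − 8.4 + 4.7) / 8 = -0.6875%
Σ(R_i − R̄_i)(R_m − R̄_m) = 266.1388  ⇒  Cov = 266.1388 / 8 = 33.2674
Σ(R_m − R̄_m)² = 351.3088  ⇒  Var(R_m) = 351.3088 / 8 = 43.9136
β = Cov / Var(R_m) = 33.2674 / 43.9136 = 0.7576
MRP = 10.01% − 5.73% = 4.28%
E(R) = R_f + β × MRP = 5.73% + 0.7576 × 4.28% = 8.97%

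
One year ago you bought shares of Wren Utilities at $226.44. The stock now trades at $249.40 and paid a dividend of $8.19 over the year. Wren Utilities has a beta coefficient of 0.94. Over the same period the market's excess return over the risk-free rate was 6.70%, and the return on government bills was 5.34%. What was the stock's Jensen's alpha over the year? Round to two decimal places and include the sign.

Realised HPR = (P1 + D1 − P0) / P0 = (249.40 + 8.19 − 226.44) / 226.44 = 31.15 / 226.44 = 13.7564%
CAPM required = R_f + β·MRP = 5.34% + 0.94 × 6.70% = 11.6380%
α = realised − required = 13.7564% − 11.6380% = +2.12%

+2.12%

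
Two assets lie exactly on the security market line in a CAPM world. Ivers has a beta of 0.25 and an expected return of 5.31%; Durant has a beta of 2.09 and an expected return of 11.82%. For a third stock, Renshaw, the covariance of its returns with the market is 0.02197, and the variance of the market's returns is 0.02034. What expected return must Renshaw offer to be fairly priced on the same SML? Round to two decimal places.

8.25%

MRP = (11.82% − 5.31%) / (2.09 − 0.25) = 3.5380%
R_f = 5.31% − 0.25 × 3.5380% = 4.4255%
β_Renshaw = Cov / Var(R_m) = 0.02197 / 0.02034 = 1.0801
E(R_Renshaw) = R_f + β × MRP = 4.4255% + 1.0801 × 3.5380% = 8.25%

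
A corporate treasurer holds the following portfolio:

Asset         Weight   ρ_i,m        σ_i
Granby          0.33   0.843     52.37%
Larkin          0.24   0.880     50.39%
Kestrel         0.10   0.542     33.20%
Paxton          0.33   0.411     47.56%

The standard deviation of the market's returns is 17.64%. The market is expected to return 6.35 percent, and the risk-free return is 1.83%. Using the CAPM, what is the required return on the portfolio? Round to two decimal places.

10.40%

β_Granby = 0.843 × 52.37% / 17.64% = 2.5027
β_Larkin = 0.880 × 50.39% / 17.64% = 2.5138
β_Kestrel = 0.542 × 33.20% / 17.64% = 1.0201
β_Paxton = 0.411 × 47.56% / 17.64% = 1.1081
β_P = Σ w_i β_i = 0.33×2.5027 + 0.24×2.5138 + 0.10×1.0201 + 0.33×1.1081 = 1.8969
MRP = 6.35% − 1.83% = 4.52%
E(R_P) = R_f + β_P × MRP = 1.83% + 1.8969 × 4.52% = 10.40%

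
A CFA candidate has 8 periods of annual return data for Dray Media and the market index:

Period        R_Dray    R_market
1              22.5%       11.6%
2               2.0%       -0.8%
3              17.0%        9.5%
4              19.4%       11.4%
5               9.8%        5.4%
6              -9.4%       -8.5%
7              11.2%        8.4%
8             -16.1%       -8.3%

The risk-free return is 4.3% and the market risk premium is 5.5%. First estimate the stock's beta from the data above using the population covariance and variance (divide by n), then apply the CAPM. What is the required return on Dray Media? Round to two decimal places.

Mean R_i = (22.5 + 2.0 + 17.0 + 19.4 + 9.8 − 9.4 + 11.2 − 16.1) / 8 = 7.0500%
Mean R_m = (11.6 − 0.8 + 9.5 + 11.4 + 5.4 − 8.5 + 8.4 − 8.3) / 8 = 3.5875%
Σ(R_i − R̄_i)(R_m − R̄_m) = 800.2550  ⇒  Cov = 800.2550 / 8 = 100.0319
Σ(R_m − R̄_m)² = 493.3088  ⇒  Var(R_m) = 493.3088 / 8 = 61.6636
β = Cov / Var(R_m) = 100.0319 / 61.6636 = 1.6222
E(R) = R_f + β × MRP = 4.3% + 1.6222 × 5.5% = 13.22%

13.22%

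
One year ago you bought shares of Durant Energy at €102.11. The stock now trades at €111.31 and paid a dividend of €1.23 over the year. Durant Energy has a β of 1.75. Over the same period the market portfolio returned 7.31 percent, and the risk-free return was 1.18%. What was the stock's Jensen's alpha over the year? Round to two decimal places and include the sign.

-1.69%

Realised HPR = (P1 + D1 − P0) / P0 = (111.31 + 1.23 − 102.11) / 102.11 = 10.43 / 102.11 = 10.2145%
MRP = 7.31% − 1.18% = 6.13%
CAPM required = R_f + β·MRP = 1.18% + 1.75 × 6.13% = 11.9075%
α = realised − required = 10.2145% − 11.9075% = -1.69%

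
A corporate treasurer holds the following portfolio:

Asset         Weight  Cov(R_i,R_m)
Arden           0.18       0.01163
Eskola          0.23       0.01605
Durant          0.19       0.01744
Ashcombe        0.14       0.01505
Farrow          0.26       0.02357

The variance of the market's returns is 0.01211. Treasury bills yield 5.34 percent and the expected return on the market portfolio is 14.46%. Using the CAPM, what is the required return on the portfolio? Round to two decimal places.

18.39%

β_Arden = 0.01163 / 0.01211 = 0.9604
β_Eskola = 0.01605 / 0.01211 = 1.3254
β_Durant = 0.01744 / 0.01211 = 1.4401
β_Ashcombe = 0.01505 / 0.01211 = 1.2428
β_Farrow = 0.02357 / 0.01211 = 1.9463
β_P = Σ w_i β_i = 0.18×0.9604 + 0.23×1.3254 + 0.19×1.4401 + 0.14×1.2428 + 0.26×1.9463 = 1.4314
MRP = 14.46% − 5.34% = 9.12%
E(R_P) = R_f + β_P × MRP = 5.34% + 1.4314 × 9.12% = 18.39%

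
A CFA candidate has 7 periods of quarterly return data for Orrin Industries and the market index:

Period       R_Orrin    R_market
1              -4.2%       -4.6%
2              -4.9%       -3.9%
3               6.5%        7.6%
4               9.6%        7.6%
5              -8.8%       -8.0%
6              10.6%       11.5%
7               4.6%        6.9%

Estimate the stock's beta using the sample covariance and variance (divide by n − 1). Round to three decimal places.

0.995

Mean R_i = (-4.2 − 4.9 + 6.5 + 9.6 − 8.8 + 10.6 + 4.6) / 7 = 1.9143%
Mean R_m = (-4.6 − 3.9 + 7.6 + 7.6 − 8.0 + 11.5 + 6.9) / 7 = 2.4429%
Σ(R_i − R̄_i)(R_m − R̄_m) = 352.0957  ⇒  Cov = 352.0957 / 6 = 58.6826
Σ(R_m − R̄_m)² = 353.9771  ⇒  Var(R_m) = 353.9771 / 6 = 58.9962
β = Cov / Var(R_m) = 58.6826 / 58.9962 = 0.9947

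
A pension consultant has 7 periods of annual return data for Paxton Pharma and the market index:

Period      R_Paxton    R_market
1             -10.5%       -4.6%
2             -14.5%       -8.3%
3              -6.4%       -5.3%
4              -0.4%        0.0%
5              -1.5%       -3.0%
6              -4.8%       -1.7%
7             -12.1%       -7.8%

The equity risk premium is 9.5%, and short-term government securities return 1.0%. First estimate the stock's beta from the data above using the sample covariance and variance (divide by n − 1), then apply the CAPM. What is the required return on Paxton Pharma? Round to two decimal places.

Mean R_i = (-10.5 − 14.5 − 6.4 − 0.4 − 1.5 − 4.8 − 12.1) / 7 = -7.1714%
Mean R_m = (-4.6 − 8.3 − 5.3 + 0.0 − 3.0 − 1.7 − 7.8) / 7 = -4.3857%
Σ(R_i − R̄_i)(R_m − R̄_m) = 89.4471  ⇒  Cov = 89.4471 / 6 = 14.9079
Σ(R_m − R̄_m)² = 56.2286  ⇒  Var(R_m) = 56.2286 / 6 = 9.3714
β = Cov / Var(R_m) = 14.9079 / 9.3714 = 1.5908
E(R) = R_f + β × MRP = 1.0% + 1.5908 × 9.5% = 16.11%

16.11%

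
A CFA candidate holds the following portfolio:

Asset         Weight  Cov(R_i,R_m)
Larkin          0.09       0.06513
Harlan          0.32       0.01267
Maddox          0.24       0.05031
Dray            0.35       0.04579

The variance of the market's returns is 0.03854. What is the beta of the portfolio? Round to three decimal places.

0.986

β_Larkin = 0.06513 / 0.03854 = 1.6899
β_Harlan = 0.01267 / 0.03854 = 0.3287
β_Maddox = 0.05031 / 0.03854 = 1.3054
β_Dray = 0.04579 / 0.03854 = 1.1881
β_P = Σ w_i β_i = 0.09×1.6899 + 0.32×0.3287 + 0.24×1.3054 + 0.35×1.1881 = 0.9864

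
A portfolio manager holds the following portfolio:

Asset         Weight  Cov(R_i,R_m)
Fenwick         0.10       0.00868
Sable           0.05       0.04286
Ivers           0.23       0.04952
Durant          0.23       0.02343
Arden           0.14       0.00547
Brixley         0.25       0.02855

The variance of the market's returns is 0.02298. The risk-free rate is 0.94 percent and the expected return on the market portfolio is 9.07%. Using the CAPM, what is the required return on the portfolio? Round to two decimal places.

β_Fenwick = 0.00868 / 0.02298 = 0.3777
β_Sable = 0.04286 / 0.02298 = 1.8651
β_Ivers = 0.04952 / 0.02298 = 2.1549
β_Durant = 0.02343 / 0.02298 = 1.0196
β_Arden = 0.00547 / 0.02298 = 0.2380
β_Brixley = 0.02855 / 0.02298 = 1.2424
β_P = Σ w_i β_i = 0.10×0.3777 + 0.05×1.8651 + 0.23×2.1549 + 0.23×1.0196 + 0.14×0.2380 + 0.25×1.2424 = 1.2051
MRP = 9.07% − 0.94% = 8.13%
E(R_P) = R_f + β_P × MRP = 0.94% + 1.2051 × 8.13% = 10.74%

10.74%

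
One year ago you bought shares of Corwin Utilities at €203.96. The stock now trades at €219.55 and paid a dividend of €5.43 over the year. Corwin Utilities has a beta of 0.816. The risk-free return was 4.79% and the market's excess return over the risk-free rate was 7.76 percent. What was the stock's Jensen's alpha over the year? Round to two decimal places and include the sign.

Realised HPR = (P1 + D1 − P0) / P0 = (219.55 + 5.43 − 203.96) / 203.96 = 21.02 / 203.96 = 10.3059%
CAPM required = R_f + β·MRP = 4.79% + 0.816 × 7.76% = 11.12216%
α = realised − required = 10.3059% − 11.12216% = -0.82%

-0.82%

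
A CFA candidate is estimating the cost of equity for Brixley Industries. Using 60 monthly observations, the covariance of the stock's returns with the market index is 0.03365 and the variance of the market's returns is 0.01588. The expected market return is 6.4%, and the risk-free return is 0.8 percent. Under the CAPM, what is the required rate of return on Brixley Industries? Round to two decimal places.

12.67%

β = Cov(R_i, R_m) / Var(R_m) = 0.03365 / 0.01588 = 2.1190
MRP = 6.4% − 0.8% = 5.60%
E(R) = R_f + β × MRP = 0.8% + 2.1190 × 5.6% = 12.67%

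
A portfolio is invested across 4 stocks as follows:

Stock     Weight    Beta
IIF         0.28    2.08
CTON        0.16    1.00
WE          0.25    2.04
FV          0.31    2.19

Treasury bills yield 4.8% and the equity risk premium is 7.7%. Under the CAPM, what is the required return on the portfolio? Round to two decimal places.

β_P = Σ w_i β_i = 0.28×2.08 + 0.16×1.00 + 0.25×2.04 + 0.31×2.19 = 1.9313
E(R_P) = R_f + β_P × MRP = 4.8% + 1.9313 × 7.7% = 19.67%

19.67%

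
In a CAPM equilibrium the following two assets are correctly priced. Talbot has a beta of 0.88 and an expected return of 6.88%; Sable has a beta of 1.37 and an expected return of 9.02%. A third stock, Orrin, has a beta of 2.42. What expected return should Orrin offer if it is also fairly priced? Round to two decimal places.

MRP (SML slope) = (9.02% − 6.88%) / (1.37 − 0.88) = 2.14% / 0.49 = 4.3673%
R_f (intercept) = 6.88% − 0.88 × 4.3673% = 3.0368%
E(R_Orrin) = R_f + β × MRP = 3.0368% + 2.42 × 4.3673% = 13.61%

13.61%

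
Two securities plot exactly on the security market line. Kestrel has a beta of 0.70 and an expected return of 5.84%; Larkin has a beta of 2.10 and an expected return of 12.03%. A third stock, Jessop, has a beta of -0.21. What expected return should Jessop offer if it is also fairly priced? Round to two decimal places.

MRP (SML slope) = (12.03% − 5.84%) / (2.10 − 0.70) = 6.19% / 1.40 = 4.4214%
R_f (intercept) = 5.84% − 0.70 × 4.4214% = 2.7450%
E(R_Jessop) = R_f + β × MRP = 2.7450% + -0.21 × 4.4214% = 1.82%

1.82%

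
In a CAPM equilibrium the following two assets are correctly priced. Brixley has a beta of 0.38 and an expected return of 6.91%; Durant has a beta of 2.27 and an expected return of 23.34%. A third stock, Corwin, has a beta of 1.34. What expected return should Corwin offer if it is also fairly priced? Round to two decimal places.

MRP (SML slope) = (23.34% − 6.91%) / (2.27 − 0.38) = 16.43% / 1.89 = 8.6931%
R_f (intercept) = 6.91% − 0.38 × 8.6931% = 3.6066%
E(R_Corwin) = R_f + β × MRP = 3.6066% + 1.34 × 8.6931% = 15.26%

15.26%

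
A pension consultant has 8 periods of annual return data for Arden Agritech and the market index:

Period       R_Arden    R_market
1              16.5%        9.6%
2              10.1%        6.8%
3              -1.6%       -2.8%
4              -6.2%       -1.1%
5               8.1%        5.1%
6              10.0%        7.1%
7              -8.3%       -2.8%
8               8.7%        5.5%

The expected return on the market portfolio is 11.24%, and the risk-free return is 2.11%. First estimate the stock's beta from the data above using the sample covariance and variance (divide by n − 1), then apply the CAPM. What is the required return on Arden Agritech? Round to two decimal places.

18.08%

Mean R_i = (16.5 + 10.1 − 1.6 − 6.2 + 8.1 + 10.0 − 8.3 + 8.7) / 8 = 4.6625%
Mean R_m = (9.6 + 6.8 − 2.8 − 1.1 + 5.1 + 7.1 − 2.8 + 5.5) / 8 = 3.4250%
Σ(R_i − R̄_i)(R_m − R̄_m) = 294.0275  ⇒  Cov = 294.0275 / 7 = 42.0039
Σ(R_m − R̄_m)² = 168.1150  ⇒  Var(R_m) = 168.1150 / 7 = 24.0164
β = Cov / Var(R_m) = 42.0039 / 24.0164 = 1.7490
MRP = 11.24% − 2.11% = 9.13%
E(R) = R_f + β × MRP = 2.11% + 1.7490 × 9.13% = 18.08%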